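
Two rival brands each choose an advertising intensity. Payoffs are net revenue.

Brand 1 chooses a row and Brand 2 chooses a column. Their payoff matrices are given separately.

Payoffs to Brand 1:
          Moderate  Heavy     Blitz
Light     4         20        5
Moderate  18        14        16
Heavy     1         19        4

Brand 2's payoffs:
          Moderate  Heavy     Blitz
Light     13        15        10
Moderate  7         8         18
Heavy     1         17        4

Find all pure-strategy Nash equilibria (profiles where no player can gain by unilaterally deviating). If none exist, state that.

The pure Nash equilibria are (Light, Heavy); (Moderate, Blitz).

Brand 1 against Moderate: payoffs 4, 18, 1 → best response Moderate.
Brand 1 against Heavy: payoffs 20, 14, 19 → best response Light.
Brand 1 against Blitz: payoffs 5, 16, 4 → best response Moderate.
Brand 2 against Light: payoffs 13, 15, 10 → best response Heavy.
Brand 2 against Moderate: payoffs 7, 8, 18 → best response Blitz.
Brand 2 against Heavy: payoffs 1, 17, 4 → best response Heavy.
Mutual best responses: (Light, Heavy); (Moderate, Blitz).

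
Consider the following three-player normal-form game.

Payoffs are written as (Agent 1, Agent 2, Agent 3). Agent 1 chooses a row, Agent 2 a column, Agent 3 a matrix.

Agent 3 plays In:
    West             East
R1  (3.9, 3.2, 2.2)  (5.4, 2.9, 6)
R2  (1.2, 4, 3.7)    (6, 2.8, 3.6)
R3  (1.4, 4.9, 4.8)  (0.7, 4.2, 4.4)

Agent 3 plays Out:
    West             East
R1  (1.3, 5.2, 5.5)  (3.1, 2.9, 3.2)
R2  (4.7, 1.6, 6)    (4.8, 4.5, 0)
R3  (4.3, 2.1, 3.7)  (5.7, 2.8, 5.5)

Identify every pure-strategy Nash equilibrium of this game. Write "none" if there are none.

For each strategy profile, look for a profitable unilateral deviation.
(R1, West, In): Agent 3 can switch to Out (2.2 → 5.5). Not NE.
(R1, West, Out): Agent 1 can switch to R2 (1.3 → 4.7). Not NE.
(R1, East, In): Agent 1 can switch to R2 (5.4 → 6). Not NE.
(R1, East, Out): Agent 1 can switch to R2 (3.1 → 4.8). Not NE.
(R2, West, In): Agent 1 can switch to R1 (1.2 → 3.9). Not NE.
(R2, West, Out): Agent 2 can switch to East (1.6 → 4.5). Not NE.
(R2, East, In): Agent 2 can switch to West (2.8 → 4). Not NE.
(R2, East, Out): Agent 1 can switch to R3 (4.8 → 5.7). Not NE.
(R3, West, In): Agent 1 can switch to R1 (1.4 → 3.9). Not NE.
(R3, West, Out): Agent 1 can switch to R2 (4.3 → 4.7). Not NE.
(R3, East, Out): Agent 1 gets 5.7, best alternative 4.8; Agent 2 gets 2.8, best alternative 2.1; Agent 3 gets 5.5, best alternative 4.4. No profitable deviation — NE.
(The remaining 1 profile has a profitable deviation by the same check.)

Pure NE: (R3, East, Out)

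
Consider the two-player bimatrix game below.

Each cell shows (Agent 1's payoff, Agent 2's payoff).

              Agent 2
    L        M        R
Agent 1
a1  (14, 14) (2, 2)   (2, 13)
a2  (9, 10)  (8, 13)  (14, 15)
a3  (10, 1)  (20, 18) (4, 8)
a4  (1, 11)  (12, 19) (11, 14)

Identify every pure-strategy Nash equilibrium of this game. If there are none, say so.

(a1, L): Agent 1 gets 14, best alternative 10; Agent 2 gets 14, best alternative 13. No profitable deviation — NE.
(a1, M): Agent 1 can switch to a2 (2 → 8). Not NE.
(a1, R): Agent 1 can switch to a2 (2 → 14). Not NE.
(a2, L): Agent 1 can switch to a1 (9 → 14). Not NE.
(a2, M): Agent 1 can switch to a3 (8 → 20). Not NE.
(a2, R): Agent 1 gets 14, best alternative 11; Agent 2 gets 15, best alternative 13. No profitable deviation — NE.
(a3, L): Agent 1 can switch to a1 (10 → 14). Not NE.
(a3, M): Agent 1 gets 20, best alternative 12; Agent 2 gets 18, best alternative 8. No profitable deviation — NE.
(a3, R): Agent 1 can switch to a2 (4 → 14). Not NE.
(a4, L): Agent 1 can switch to a1 (1 → 14). Not NE.
(a4, M): Agent 1 can switch to a3 (12 → 20). Not NE.
(a4, R): Agent 1 can switch to a2 (11 → 14). Not NE.

(a1, L) and (a2, R) and (a3, M)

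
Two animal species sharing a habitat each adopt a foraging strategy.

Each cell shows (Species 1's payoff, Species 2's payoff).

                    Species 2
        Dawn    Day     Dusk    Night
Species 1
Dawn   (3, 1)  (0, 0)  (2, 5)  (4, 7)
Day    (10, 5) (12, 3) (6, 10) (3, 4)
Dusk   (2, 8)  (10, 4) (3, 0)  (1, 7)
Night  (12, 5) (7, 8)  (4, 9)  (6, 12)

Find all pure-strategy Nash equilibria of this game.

Pure-strategy Nash equilibria: (Day, Dusk); (Night, Night)

Check each profile: it is a Nash equilibrium iff no player can strictly gain by switching unilaterally.
(Dawn, Dawn): Species 1 can switch to Day (3 → 10). Not NE.
(Dawn, Day): Species 1 can switch to Day (0 → 12). Not NE.
(Dawn, Dusk): Species 1 can switch to Day (2 → 6). Not NE.
(Dawn, Night): Species 1 can switch to Night (4 → 6). Not NE.
(Day, Dawn): Species 1 can switch to Night (10 → 12). Not NE.
(Day, Day): Species 2 can switch to Dawn (3 → 5). Not NE.
(Day, Dusk): Species 1 gets 6, best alternative 4; Species 2 gets 10, best alternative 5. No profitable deviation — NE.
(Day, Night): Species 1 can switch to Dawn (3 → 4). Not NE.
(Dusk, Dawn): Species 1 can switch to Dawn (2 → 3). Not NE.
(Dusk, Day): Species 1 can switch to Day (10 → 12). Not NE.
(Dusk, Dusk): Species 1 can switch to Day (3 → 6). Not NE.
(Night, Night): Species 1 gets 6, best alternative 4; Species 2 gets 12, best alternative 9. No profitable deviation — NE.
(The remaining 4 profiles each have a profitable deviation by the same check.)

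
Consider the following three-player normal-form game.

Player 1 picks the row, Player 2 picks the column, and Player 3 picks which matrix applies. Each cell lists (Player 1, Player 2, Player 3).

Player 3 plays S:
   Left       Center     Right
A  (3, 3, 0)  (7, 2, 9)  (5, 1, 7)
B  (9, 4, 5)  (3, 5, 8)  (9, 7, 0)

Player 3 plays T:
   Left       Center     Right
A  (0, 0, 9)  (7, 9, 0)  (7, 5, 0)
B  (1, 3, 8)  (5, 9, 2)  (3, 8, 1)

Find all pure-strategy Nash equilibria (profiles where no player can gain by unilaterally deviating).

Player 1 against (Left, S): payoffs 3, 9 → best response B.
Player 1 against (Left, T): payoffs 0, 1 → best response B.
Player 1 against (Center, S): payoffs 7, 3 → best response A.
Player 1 against (Center, T): payoffs 7, 5 → best response A.
Player 1 against (Right, S): payoffs 5, 9 → best response B.
Player 1 against (Right, T): payoffs 7, 3 → best response A.
Player 2 against (A, S): payoffs 3, 2, 1 → best response Left.
Player 2 against (A, T): payoffs 0, 9, 5 → best response Center.
Player 2 against (B, S): payoffs 4, 5, 7 → best response Right.
Player 2 against (B, T): payoffs 3, 9, 8 → best response Center.
Player 3 against (A, Left): payoffs 0, 9 → best response T.
Player 3 against (A, Center): payoffs 9, 0 → best response S.
Player 3 against (A, Right): payoffs 7, 0 → best response S.
Player 3 against (B, Left): payoffs 5, 8 → best response T.
Player 3 against (B, Center): payoffs 8, 2 → best response S.
Player 3 against (B, Right): payoffs 0, 1 → best response T.
No profile is a mutual best response for all players.

none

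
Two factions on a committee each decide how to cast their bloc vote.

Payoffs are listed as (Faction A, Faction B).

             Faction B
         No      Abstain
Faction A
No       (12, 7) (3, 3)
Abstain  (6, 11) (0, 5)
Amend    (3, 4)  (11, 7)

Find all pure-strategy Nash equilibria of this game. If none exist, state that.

Pure-strategy Nash equilibria: (No, No), (Amend, Abstain)

(No, No): Faction A gets 12, best alternative 6; Faction B gets 7, best alternative 3. No profitable deviation — NE.
(No, Abstain): Faction A can switch to Amend (3 → 11). Not NE.
(Abstain, No): Faction A can switch to No (6 → 12). Not NE.
(Abstain, Abstain): Faction A can switch to No (0 → 3). Not NE.
(Amend, No): Faction A can switch to No (3 → 12). Not NE.
(Amend, Abstain): Faction A gets 11, best alternative 3; Faction B gets 7, best alternative 4. No profitable deviation — NE.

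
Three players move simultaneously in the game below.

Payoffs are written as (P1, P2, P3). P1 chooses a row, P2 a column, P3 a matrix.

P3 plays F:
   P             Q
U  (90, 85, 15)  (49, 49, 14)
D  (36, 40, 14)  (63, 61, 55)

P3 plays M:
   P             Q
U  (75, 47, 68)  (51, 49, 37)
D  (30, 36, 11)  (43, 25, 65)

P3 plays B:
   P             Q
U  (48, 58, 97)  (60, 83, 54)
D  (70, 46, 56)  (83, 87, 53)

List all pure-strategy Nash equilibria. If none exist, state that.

No pure-strategy Nash equilibrium.

(U, P, F): P3 can switch to M (15 → 68). Not NE.
(U, P, M): P2 can switch to Q (47 → 49). Not NE.
(U, P, B): P1 can switch to D (48 → 70). Not NE.
(U, Q, F): P1 can switch to D (49 → 63). Not NE.
(U, Q, M): P3 can switch to B (37 → 54). Not NE.
(U, Q, B): P1 can switch to D (60 → 83). Not NE.
(D, P, F): P1 can switch to U (36 → 90). Not NE.
(D, P, M): P1 can switch to U (30 → 75). Not NE.
(The remaining 4 profiles each have a profitable deviation by the same check.)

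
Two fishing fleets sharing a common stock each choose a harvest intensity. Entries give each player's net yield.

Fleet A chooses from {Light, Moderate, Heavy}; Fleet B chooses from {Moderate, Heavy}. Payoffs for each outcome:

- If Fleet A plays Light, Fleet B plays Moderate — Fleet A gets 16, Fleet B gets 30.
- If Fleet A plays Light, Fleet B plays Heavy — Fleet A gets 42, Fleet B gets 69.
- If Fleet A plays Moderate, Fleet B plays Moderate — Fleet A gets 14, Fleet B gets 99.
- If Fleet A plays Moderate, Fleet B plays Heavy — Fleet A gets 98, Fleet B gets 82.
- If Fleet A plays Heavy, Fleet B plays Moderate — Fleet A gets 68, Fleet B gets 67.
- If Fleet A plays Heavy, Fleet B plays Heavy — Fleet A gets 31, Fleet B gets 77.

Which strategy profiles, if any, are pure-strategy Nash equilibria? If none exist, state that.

Fleet A against Moderate: payoffs 16, 14, 68 → best response Heavy.
Fleet A against Heavy: payoffs 42, 98, 31 → best response Moderate.
Fleet B against Light: payoffs 30, 69 → best response Heavy.
Fleet B against Moderate: payoffs 99, 82 → best response Moderate.
Fleet B against Heavy: payoffs 67, 77 → best response Heavy.
No profile is a mutual best response for all players.

No pure-strategy Nash equilibrium.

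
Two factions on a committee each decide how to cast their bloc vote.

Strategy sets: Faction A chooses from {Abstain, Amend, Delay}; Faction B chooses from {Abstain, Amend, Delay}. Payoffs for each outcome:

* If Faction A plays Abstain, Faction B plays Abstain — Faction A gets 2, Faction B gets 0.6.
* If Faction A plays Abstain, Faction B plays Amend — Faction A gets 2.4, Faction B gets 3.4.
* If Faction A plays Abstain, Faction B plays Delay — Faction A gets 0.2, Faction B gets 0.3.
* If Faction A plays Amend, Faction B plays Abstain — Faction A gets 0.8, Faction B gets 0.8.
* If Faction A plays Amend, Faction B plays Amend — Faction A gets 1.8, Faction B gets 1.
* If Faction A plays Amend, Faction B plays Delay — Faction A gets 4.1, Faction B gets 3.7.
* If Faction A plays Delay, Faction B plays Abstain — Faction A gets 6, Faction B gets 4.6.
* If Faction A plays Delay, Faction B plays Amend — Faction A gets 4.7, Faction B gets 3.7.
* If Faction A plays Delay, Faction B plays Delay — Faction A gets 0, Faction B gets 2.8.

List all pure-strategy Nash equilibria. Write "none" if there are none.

(Amend, Delay), (Delay, Abstain)

Mark each player's best response to every combination of opponents' strategies; a profile where every player is best-responding is a pure Nash equilibrium.
Faction A against Abstain: payoffs 2, 0.8, 6 → best response Delay.
Faction A against Amend: payoffs 2.4, 1.8, 4.7 → best response Delay.
Faction A against Delay: payoffs 0.2, 4.1, 0 → best response Amend.
Faction B against Abstain: payoffs 0.6, 3.4, 0.3 → best response Amend.
Faction B against Amend: payoffs 0.8, 1, 3.7 → best response Delay.
Faction B against Delay: payoffs 4.6, 3.7, 2.8 → best response Abstain.
Mutual best responses: (Amend, Delay); (Delay, Abstain).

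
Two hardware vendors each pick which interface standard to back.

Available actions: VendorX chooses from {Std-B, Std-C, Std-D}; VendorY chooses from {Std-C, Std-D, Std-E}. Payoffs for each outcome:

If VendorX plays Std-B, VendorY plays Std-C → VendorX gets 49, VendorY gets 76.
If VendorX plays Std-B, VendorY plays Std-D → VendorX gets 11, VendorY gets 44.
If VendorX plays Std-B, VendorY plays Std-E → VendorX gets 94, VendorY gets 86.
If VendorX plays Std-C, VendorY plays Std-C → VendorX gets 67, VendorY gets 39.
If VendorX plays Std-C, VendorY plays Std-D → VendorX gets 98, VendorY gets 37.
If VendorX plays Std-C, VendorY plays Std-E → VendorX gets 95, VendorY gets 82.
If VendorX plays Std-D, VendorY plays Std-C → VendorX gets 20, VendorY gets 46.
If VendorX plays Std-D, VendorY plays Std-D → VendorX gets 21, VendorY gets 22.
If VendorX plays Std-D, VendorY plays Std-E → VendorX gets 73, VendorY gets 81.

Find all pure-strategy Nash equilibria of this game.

(Std-B, Std-C): VendorX can switch to Std-C (49 → 67). Not NE.
(Std-B, Std-D): VendorX can switch to Std-C (11 → 98). Not NE.
(Std-B, Std-E): VendorX can switch to Std-C (94 → 95). Not NE.
(Std-C, Std-C): VendorY can switch to Std-E (39 → 82). Not NE.
(Std-C, Std-D): VendorY can switch to Std-C (37 → 39). Not NE.
(Std-C, Std-E): VendorX gets 95, best alternative 94; VendorY gets 82, best alternative 39. No profitable deviation — NE.
(Std-D, Std-C): VendorX can switch to Std-B (20 → 49). Not NE.
(Std-D, Std-D): VendorX can switch to Std-C (21 → 98). Not NE.
(Std-D, Std-E): VendorX can switch to Std-B (73 → 94). Not NE.

The unique pure-strategy Nash equilibrium is (Std-C, Std-E).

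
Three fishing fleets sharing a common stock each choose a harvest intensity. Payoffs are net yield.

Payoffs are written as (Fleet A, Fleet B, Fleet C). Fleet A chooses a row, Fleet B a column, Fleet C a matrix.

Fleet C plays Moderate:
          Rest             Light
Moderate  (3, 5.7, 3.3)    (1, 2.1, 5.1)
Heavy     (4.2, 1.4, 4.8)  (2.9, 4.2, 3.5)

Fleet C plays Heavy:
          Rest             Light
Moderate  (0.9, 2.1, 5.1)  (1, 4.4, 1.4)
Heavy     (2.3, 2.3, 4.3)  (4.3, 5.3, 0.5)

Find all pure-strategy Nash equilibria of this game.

Fleet A against (Rest, Moderate): payoffs 3, 4.2 → best response Heavy.
Fleet A against (Rest, Heavy): payoffs 0.9, 2.3 → best response Heavy.
Fleet A against (Light, Moderate): payoffs 1, 2.9 → best response Heavy.
Fleet A against (Light, Heavy): payoffs 1, 4.3 → best response Heavy.
Fleet B against (Moderate, Moderate): payoffs 5.7, 2.1 → best response Rest.
Fleet B against (Moderate, Heavy): payoffs 2.1, 4.4 → best response Light.
Fleet B against (Heavy, Moderate): payoffs 1.4, 4.2 → best response Light.
Fleet B against (Heavy, Heavy): payoffs 2.3, 5.3 → best response Light.
Fleet C against (Moderate, Rest): payoffs 3.3, 5.1 → best response Heavy.
Fleet C against (Moderate, Light): payoffs 5.1, 1.4 → best response Moderate.
Fleet C against (Heavy, Rest): payoffs 4.8, 4.3 → best response Moderate.
Fleet C against (Heavy, Light): payoffs 3.5, 0.5 → best response Moderate.
Mutual best responses: (Heavy, Light, Moderate).

The unique pure-strategy Nash equilibrium is (Heavy, Light, Moderate).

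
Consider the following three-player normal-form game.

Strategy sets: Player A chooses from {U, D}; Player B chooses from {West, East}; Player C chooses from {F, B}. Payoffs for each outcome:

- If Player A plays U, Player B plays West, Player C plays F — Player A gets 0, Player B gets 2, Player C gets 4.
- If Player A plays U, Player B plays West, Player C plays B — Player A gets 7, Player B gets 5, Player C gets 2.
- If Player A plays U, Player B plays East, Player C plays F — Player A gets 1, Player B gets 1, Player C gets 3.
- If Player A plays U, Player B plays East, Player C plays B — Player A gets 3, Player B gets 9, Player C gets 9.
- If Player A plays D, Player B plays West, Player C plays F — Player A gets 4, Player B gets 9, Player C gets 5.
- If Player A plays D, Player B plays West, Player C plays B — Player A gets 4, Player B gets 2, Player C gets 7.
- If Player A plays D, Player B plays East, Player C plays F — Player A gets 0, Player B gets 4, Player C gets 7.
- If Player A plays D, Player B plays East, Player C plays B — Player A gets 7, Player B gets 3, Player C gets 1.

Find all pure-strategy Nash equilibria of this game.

Player A against (West, F): payoffs 0, 4 → best response D.
Player A against (West, B): payoffs 7, 4 → best response U.
Player A against (East, F): payoffs 1, 0 → best response U.
Player A against (East, B): payoffs 3, 7 → best response D.
Player B against (U, F): payoffs 2, 1 → best response West.
Player B against (U, B): payoffs 5, 9 → best response East.
Player B against (D, F): payoffs 9, 4 → best response West.
Player B against (D, B): payoffs 2, 3 → best response East.
Player C against (U, West): payoffs 4, 2 → best response F.
Player C against (U, East): payoffs 3, 9 → best response B.
Player C against (D, West): payoffs 5, 7 → best response B.
Player C against (D, East): payoffs 7, 1 → best response F.
No profile is a mutual best response for all players.

There is no pure-strategy Nash equilibrium.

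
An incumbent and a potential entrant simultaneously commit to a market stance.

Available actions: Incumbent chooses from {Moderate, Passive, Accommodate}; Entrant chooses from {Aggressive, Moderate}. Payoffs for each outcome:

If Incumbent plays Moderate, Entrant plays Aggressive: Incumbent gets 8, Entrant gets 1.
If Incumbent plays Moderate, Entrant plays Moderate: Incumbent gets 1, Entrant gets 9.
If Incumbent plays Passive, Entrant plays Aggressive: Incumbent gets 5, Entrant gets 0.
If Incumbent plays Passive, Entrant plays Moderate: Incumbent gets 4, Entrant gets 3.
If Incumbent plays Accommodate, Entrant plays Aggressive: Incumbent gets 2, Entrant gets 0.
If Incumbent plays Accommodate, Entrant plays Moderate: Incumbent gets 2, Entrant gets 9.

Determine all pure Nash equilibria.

(Moderate, Aggressive): Entrant can switch to Moderate (1 → 9). Not NE.
(Moderate, Moderate): Incumbent can switch to Passive (1 → 4). Not NE.
(Passive, Aggressive): Incumbent can switch to Moderate (5 → 8). Not NE.
(Passive, Moderate): Incumbent gets 4, best alternative 2; Entrant gets 3, best alternative 0. No profitable deviation — NE.
(Accommodate, Aggressive): Incumbent can switch to Moderate (2 → 8). Not NE.
(Accommodate, Moderate): Incumbent can switch to Passive (2 → 4). Not NE.

(Passive, Moderate)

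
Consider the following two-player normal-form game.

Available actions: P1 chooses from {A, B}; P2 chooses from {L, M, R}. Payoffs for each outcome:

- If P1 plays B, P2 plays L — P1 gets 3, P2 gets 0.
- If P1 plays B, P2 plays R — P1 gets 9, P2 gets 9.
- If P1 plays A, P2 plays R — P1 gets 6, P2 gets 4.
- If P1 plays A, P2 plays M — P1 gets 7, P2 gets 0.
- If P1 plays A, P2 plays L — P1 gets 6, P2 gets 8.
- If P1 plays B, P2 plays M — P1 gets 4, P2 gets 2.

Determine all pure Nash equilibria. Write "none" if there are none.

(A, L): P1 gets 6, best alternative 3; P2 gets 8, best alternative 4. No profitable deviation — NE.
(A, M): P2 can switch to L (0 → 8). Not NE.
(A, R): P1 can switch to B (6 → 9). Not NE.
(B, L): P1 can switch to A (3 → 6). Not NE.
(B, M): P1 can switch to A (4 → 7). Not NE.
(B, R): P1 gets 9, best alternative 6; P2 gets 9, best alternative 2. No profitable deviation — NE.

Pure-strategy Nash equilibria: (A, L) and (B, R)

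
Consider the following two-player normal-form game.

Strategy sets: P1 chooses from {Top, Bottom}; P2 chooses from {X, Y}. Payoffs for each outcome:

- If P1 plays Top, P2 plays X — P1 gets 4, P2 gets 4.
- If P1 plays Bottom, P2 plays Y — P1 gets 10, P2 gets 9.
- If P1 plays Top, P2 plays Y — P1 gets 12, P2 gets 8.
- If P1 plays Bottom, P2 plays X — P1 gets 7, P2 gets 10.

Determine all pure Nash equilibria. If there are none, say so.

P1 against X: payoffs 4, 7 → best response Bottom.
P1 against Y: payoffs 12, 10 → best response Top.
P2 against Top: payoffs 4, 8 → best response Y.
P2 against Bottom: payoffs 10, 9 → best response X.
Mutual best responses: (Top, Y); (Bottom, X).

The pure Nash equilibria are (Top, Y) and (Bottom, X).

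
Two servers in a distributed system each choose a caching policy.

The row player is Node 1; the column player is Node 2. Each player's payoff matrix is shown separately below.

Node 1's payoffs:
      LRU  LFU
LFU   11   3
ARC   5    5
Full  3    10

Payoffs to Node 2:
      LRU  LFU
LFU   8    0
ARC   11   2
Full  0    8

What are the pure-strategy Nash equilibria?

(LFU, LRU), (Full, LFU)

For each player, find the best response to each opponent profile; mutual best responses are the pure NE.
Node 1 against LRU: payoffs 11, 5, 3 → best response LFU.
Node 1 against LFU: payoffs 3, 5, 10 → best response Full.
Node 2 against LFU: payoffs 8, 0 → best response LRU.
Node 2 against ARC: payoffs 11, 2 → best response LRU.
Node 2 against Full: payoffs 0, 8 → best response LFU.
Mutual best responses: (LFU, LRU); (Full, LFU).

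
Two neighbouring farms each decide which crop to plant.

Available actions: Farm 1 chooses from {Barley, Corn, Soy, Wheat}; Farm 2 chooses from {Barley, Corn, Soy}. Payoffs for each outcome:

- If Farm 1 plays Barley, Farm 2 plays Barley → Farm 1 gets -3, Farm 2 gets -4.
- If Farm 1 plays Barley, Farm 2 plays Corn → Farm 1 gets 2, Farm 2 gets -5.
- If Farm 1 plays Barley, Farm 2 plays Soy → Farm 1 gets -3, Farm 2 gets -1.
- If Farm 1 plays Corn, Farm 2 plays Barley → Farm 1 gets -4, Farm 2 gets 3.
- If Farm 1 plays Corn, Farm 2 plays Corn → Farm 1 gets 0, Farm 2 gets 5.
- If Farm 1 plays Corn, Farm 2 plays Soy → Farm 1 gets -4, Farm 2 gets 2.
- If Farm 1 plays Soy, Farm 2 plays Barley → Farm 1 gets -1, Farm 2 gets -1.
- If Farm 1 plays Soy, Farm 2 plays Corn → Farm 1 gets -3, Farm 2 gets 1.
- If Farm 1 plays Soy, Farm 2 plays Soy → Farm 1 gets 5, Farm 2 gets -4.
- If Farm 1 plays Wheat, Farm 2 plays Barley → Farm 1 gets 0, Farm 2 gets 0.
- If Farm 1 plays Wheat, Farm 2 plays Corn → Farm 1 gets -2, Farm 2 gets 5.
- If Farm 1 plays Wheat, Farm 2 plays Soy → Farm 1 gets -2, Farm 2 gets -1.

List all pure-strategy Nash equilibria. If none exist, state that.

This game has no pure Nash equilibrium.

(Barley, Barley): Farm 1 can switch to Soy (-3 → -1). Not NE.
(Barley, Corn): Farm 2 can switch to Barley (-5 → -4). Not NE.
(Barley, Soy): Farm 1 can switch to Soy (-3 → 5). Not NE.
(Corn, Barley): Farm 1 can switch to Barley (-4 → -3). Not NE.
(Corn, Corn): Farm 1 can switch to Barley (0 → 2). Not NE.
(Corn, Soy): Farm 1 can switch to Barley (-4 → -3). Not NE.
(Soy, Barley): Farm 1 can switch to Wheat (-1 → 0). Not NE.
(Soy, Corn): Farm 1 can switch to Barley (-3 → 2). Not NE.
(Soy, Soy): Farm 2 can switch to Barley (-4 → -1). Not NE.
(Wheat, Barley): Farm 2 can switch to Corn (0 → 5). Not NE.
(Wheat, Corn): Farm 1 can switch to Barley (-2 → 2). Not NE.
(Wheat, Soy): Farm 1 can switch to Soy (-2 → 5). Not NE.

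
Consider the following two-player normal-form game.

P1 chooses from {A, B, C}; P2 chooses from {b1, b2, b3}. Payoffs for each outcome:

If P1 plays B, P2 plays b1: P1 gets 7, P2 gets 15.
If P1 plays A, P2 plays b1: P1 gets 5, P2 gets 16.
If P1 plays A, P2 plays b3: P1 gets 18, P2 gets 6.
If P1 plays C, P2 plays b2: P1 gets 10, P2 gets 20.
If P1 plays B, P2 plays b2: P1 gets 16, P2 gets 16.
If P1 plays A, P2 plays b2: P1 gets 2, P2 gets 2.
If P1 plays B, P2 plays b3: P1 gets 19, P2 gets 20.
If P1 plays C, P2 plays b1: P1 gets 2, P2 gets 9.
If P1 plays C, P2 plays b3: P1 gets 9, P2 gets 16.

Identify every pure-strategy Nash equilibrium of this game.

(A, b1): P1 can switch to B (5 → 7). Not NE.
(A, b2): P1 can switch to B (2 → 16). Not NE.
(A, b3): P1 can switch to B (18 → 19). Not NE.
(B, b1): P2 can switch to b2 (15 → 16). Not NE.
(B, b2): P2 can switch to b3 (16 → 20). Not NE.
(B, b3): P1 gets 19, best alternative 18; P2 gets 20, best alternative 16. No profitable deviation — NE.
(C, b1): P1 can switch to A (2 → 5). Not NE.
(The remaining 2 profiles each have a profitable deviation by the same check.)

(B, b3)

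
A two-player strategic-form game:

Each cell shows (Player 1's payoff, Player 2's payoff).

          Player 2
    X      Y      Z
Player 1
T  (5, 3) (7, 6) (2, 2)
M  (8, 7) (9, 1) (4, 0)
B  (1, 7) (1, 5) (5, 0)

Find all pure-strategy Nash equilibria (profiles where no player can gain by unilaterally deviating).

Check each profile: it is a Nash equilibrium iff no player can strictly gain by switching unilaterally.
(T, X): Player 1 can switch to M (5 → 8). Not NE.
(T, Y): Player 1 can switch to M (7 → 9). Not NE.
(T, Z): Player 1 can switch to M (2 → 4). Not NE.
(M, X): Player 1 gets 8, best alternative 5; Player 2 gets 7, best alternative 1. No profitable deviation — NE.
(M, Y): Player 2 can switch to X (1 → 7). Not NE.
(M, Z): Player 1 can switch to B (4 → 5). Not NE.
(B, X): Player 1 can switch to T (1 → 5). Not NE.
(B, Y): Player 1 can switch to T (1 → 7). Not NE.
(B, Z): Player 2 can switch to X (0 → 7). Not NE.

The unique pure-strategy Nash equilibrium is (M, X).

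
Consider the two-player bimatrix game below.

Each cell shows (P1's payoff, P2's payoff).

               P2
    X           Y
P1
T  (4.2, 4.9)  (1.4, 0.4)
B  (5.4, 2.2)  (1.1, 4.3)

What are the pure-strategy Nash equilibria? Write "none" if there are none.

There is no pure-strategy Nash equilibrium.

(T, X): P1 can switch to B (4.2 → 5.4). Not NE.
(T, Y): P2 can switch to X (0.4 → 4.9). Not NE.
(B, X): P2 can switch to Y (2.2 → 4.3). Not NE.
(B, Y): P1 can switch to T (1.1 → 1.4). Not NE.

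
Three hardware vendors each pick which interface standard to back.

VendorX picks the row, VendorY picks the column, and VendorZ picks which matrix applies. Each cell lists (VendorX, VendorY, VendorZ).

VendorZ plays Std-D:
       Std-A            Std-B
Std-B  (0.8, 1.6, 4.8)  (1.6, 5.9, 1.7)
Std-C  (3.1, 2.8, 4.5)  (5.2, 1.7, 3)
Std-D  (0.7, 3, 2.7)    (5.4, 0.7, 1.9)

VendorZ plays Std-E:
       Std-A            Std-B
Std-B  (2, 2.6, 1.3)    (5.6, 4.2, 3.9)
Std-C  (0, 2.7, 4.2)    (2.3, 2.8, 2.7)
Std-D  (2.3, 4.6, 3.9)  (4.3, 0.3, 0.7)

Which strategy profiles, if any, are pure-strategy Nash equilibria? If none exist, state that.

VendorX against (Std-A, Std-D): payoffs 0.8, 3.1, 0.7 → best response Std-C.
VendorX against (Std-A, Std-E): payoffs 2, 0, 2.3 → best response Std-D.
VendorX against (Std-B, Std-D): payoffs 1.6, 5.2, 5.4 → best response Std-D.
VendorX against (Std-B, Std-E): payoffs 5.6, 2.3, 4.3 → best response Std-B.
VendorY against (Std-B, Std-D): payoffs 1.6, 5.9 → best response Std-B.
VendorY against (Std-B, Std-E): payoffs 2.6, 4.2 → best response Std-B.
VendorY against (Std-C, Std-D): payoffs 2.8, 1.7 → best response Std-A.
VendorY against (Std-C, Std-E): payoffs 2.7, 2.8 → best response Std-B.
VendorY against (Std-D, Std-D): payoffs 3, 0.7 → best response Std-A.
VendorY against (Std-D, Std-E): payoffs 4.6, 0.3 → best response Std-A.
VendorZ against (Std-B, Std-A): payoffs 4.8, 1.3 → best response Std-D.
VendorZ against (Std-B, Std-B): payoffs 1.7, 3.9 → best response Std-E.
VendorZ against (Std-C, Std-A): payoffs 4.5, 4.2 → best response Std-D.
VendorZ against (Std-C, Std-B): payoffs 3, 2.7 → best response Std-D.
VendorZ against (Std-D, Std-A): payoffs 2.7, 3.9 → best response Std-E.
VendorZ against (Std-D, Std-B): payoffs 1.9, 0.7 → best response Std-D.
Mutual best responses: (Std-B, Std-B, Std-E); (Std-C, Std-A, Std-D); (Std-D, Std-A, Std-E).

Pure-strategy Nash equilibria: (Std-B, Std-B, Std-E) and (Std-C, Std-A, Std-D) and (Std-D, Std-A, Std-E)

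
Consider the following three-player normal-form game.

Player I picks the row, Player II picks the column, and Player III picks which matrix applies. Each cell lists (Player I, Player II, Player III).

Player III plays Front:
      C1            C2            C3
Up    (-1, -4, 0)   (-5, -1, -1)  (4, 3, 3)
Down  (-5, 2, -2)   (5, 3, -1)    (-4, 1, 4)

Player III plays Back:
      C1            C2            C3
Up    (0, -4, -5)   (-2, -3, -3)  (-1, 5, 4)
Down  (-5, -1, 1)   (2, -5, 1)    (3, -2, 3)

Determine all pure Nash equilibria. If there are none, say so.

Mark each player's best response to every combination of opponents' strategies; a profile where every player is best-responding is a pure Nash equilibrium.
Player I against (C1, Front): payoffs -1, -5 → best response Up.
Player I against (C1, Back): payoffs 0, -5 → best response Up.
Player I against (C2, Front): payoffs -5, 5 → best response Down.
Player I against (C2, Back): payoffs -2, 2 → best response Down.
Player I against (C3, Front): payoffs 4, -4 → best response Up.
Player I against (C3, Back): payoffs -1, 3 → best response Down.
Player II against (Up, Front): payoffs -4, -1, 3 → best response C3.
Player II against (Up, Back): payoffs -4, -3, 5 → best response C3.
Player II against (Down, Front): payoffs 2, 3, 1 → best response C2.
Player II against (Down, Back): payoffs -1, -5, -2 → best response C1.
Player III against (Up, C1): payoffs 0, -5 → best response Front.
Player III against (Up, C2): payoffs -1, -3 → best response Front.
Player III against (Up, C3): payoffs 3, 4 → best response Back.
Player III against (Down, C1): payoffs -2, 1 → best response Back.
Player III against (Down, C2): payoffs -1, 1 → best response Back.
Player III against (Down, C3): payoffs 4, 3 → best response Front.
No profile is a mutual best response for all players.

There is no pure-strategy Nash equilibrium.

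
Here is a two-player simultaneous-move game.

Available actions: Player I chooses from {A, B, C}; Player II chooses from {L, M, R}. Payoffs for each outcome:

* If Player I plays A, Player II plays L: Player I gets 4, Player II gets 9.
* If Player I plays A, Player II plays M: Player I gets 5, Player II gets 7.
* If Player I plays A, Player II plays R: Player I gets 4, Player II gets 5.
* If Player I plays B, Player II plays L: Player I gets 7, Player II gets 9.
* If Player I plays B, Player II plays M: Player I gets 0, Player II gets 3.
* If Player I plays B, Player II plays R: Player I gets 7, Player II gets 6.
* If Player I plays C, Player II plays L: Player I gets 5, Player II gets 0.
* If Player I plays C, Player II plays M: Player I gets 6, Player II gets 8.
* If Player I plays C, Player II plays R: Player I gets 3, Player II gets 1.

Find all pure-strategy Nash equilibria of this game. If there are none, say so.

Mark each player's best response to every combination of opponents' strategies; a profile where every player is best-responding is a pure Nash equilibrium.
Player I against L: payoffs 4, 7, 5 → best response B.
Player I against M: payoffs 5, 0, 6 → best response C.
Player I against R: payoffs 4, 7, 3 → best response B.
Player II against A: payoffs 9, 7, 5 → best response L.
Player II against B: payoffs 9, 3, 6 → best response L.
Player II against C: payoffs 0, 8, 1 → best response M.
Mutual best responses: (B, L); (C, M).

(B, L) and (C, M)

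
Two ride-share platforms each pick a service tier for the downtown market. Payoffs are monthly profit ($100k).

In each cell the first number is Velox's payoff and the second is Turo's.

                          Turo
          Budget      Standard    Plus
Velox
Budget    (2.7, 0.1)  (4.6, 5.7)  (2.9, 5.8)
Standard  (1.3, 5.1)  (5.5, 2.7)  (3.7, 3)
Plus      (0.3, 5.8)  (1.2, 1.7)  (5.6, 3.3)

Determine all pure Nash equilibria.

There is no pure-strategy Nash equilibrium.

Mark each player's best response to every combination of opponents' strategies; a profile where every player is best-responding is a pure Nash equilibrium.
Velox against Budget: payoffs 2.7, 1.3, 0.3 → best response Budget.
Velox against Standard: payoffs 4.6, 5.5, 1.2 → best response Standard.
Velox against Plus: payoffs 2.9, 3.7, 5.6 → best response Plus.
Turo against Budget: payoffs 0.1, 5.7, 5.8 → best response Plus.
Turo against Standard: payoffs 5.1, 2.7, 3 → best response Budget.
Turo against Plus: payoffs 5.8, 1.7, 3.3 → best response Budget.
No profile is a mutual best response for all players.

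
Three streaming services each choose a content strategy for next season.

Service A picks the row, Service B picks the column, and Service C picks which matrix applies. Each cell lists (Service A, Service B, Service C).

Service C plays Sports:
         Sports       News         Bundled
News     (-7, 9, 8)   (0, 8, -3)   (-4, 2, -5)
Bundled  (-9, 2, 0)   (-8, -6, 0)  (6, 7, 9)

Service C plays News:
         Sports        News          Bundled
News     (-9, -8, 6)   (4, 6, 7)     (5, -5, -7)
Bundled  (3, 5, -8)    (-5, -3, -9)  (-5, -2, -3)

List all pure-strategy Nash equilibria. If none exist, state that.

Service A against (Sports, Sports): payoffs -7, -9 → best response News.
Service A against (Sports, News): payoffs -9, 3 → best response Bundled.
Service A against (News, Sports): payoffs 0, -8 → best response News.
Service A against (News, News): payoffs 4, -5 → best response News.
Service A against (Bundled, Sports): payoffs -4, 6 → best response Bundled.
Service A against (Bundled, News): payoffs 5, -5 → best response News.
Service B against (News, Sports): payoffs 9, 8, 2 → best response Sports.
Service B against (News, News): payoffs -8, 6, -5 → best response News.
Service B against (Bundled, Sports): payoffs 2, -6, 7 → best response Bundled.
Service B against (Bundled, News): payoffs 5, -3, -2 → best response Sports.
Service C against (News, Sports): payoffs 8, 6 → best response Sports.
Service C against (News, News): payoffs -3, 7 → best response News.
Service C against (News, Bundled): payoffs -5, -7 → best response Sports.
Service C against (Bundled, Sports): payoffs 0, -8 → best response Sports.
Service C against (Bundled, News): payoffs 0, -9 → best response Sports.
Service C against (Bundled, Bundled): payoffs 9, -3 → best response Sports.
Mutual best responses: (News, Sports, Sports); (News, News, News); (Bundled, Bundled, Sports).

(News, Sports, Sports); (News, News, News); (Bundled, Bundled, Sports)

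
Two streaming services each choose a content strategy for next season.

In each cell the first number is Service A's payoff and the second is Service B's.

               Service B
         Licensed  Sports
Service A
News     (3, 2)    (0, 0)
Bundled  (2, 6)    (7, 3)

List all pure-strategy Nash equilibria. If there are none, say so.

(News, Licensed): Service A gets 3, best alternative 2; Service B gets 2, best alternative 0. No profitable deviation — NE.
(News, Sports): Service A can switch to Bundled (0 → 7). Not NE.
(Bundled, Licensed): Service A can switch to News (2 → 3). Not NE.
(Bundled, Sports): Service B can switch to Licensed (3 → 6). Not NE.

The unique pure-strategy Nash equilibrium is (News, Licensed).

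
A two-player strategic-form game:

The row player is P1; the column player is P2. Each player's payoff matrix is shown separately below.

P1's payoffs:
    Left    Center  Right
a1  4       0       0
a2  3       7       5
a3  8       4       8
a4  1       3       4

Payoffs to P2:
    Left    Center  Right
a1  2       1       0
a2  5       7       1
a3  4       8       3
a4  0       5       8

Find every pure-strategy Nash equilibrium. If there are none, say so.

(a2, Center)

P1 against Left: payoffs 4, 3, 8, 1 → best response a3.
P1 against Center: payoffs 0, 7, 4, 3 → best response a2.
P1 against Right: payoffs 0, 5, 8, 4 → best response a3.
P2 against a1: payoffs 2, 1, 0 → best response Left.
P2 against a2: payoffs 5, 7, 1 → best response Center.
P2 against a3: payoffs 4, 8, 3 → best response Center.
P2 against a4: payoffs 0, 5, 8 → best response Right.
Mutual best responses: (a2, Center).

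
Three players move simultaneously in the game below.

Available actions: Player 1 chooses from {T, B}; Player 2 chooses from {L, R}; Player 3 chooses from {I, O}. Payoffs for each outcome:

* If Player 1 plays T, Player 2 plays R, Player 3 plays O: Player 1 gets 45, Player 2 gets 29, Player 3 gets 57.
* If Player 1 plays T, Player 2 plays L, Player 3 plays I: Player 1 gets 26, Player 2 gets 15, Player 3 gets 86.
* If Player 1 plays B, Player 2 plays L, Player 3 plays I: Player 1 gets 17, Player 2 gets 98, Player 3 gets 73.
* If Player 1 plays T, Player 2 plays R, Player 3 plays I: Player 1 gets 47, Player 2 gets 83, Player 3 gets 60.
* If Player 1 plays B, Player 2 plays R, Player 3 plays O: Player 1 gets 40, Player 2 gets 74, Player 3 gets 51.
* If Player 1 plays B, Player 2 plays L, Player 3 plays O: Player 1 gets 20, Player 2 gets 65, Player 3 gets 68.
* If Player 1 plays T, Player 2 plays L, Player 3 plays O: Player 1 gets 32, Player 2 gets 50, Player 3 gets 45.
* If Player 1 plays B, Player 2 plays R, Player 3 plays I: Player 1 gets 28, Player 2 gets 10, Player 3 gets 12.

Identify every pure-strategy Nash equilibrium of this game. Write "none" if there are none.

Player 1 against (L, I): payoffs 26, 17 → best response T.
Player 1 against (L, O): payoffs 32, 20 → best response T.
Player 1 against (R, I): payoffs 47, 28 → best response T.
Player 1 against (R, O): payoffs 45, 40 → best response T.
Player 2 against (T, I): payoffs 15, 83 → best response R.
Player 2 against (T, O): payoffs 50, 29 → best response L.
Player 2 against (B, I): payoffs 98, 10 → best response L.
Player 2 against (B, O): payoffs 65, 74 → best response R.
Player 3 against (T, L): payoffs 86, 45 → best response I.
Player 3 against (T, R): payoffs 60, 57 → best response I.
Player 3 against (B, L): payoffs 73, 68 → best response I.
Player 3 against (B, R): payoffs 12, 51 → best response O.
Mutual best responses: (T, R, I).

Pure NE: (T, R, I)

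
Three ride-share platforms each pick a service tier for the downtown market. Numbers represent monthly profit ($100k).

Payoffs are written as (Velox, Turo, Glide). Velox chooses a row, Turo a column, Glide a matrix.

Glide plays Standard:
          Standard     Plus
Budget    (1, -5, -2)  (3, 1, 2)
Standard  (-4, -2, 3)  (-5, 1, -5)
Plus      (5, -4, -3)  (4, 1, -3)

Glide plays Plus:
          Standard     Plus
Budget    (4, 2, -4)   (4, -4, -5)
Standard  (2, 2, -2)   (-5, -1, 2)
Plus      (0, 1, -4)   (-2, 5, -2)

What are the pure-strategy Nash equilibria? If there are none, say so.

(Budget, Standard, Standard): Velox can switch to Plus (1 → 5). Not NE.
(Budget, Standard, Plus): Glide can switch to Standard (-4 → -2). Not NE.
(Budget, Plus, Standard): Velox can switch to Plus (3 → 4). Not NE.
(Budget, Plus, Plus): Turo can switch to Standard (-4 → 2). Not NE.
(Standard, Standard, Standard): Velox can switch to Budget (-4 → 1). Not NE.
(Standard, Standard, Plus): Velox can switch to Budget (2 → 4). Not NE.
(The remaining 6 profiles each have a profitable deviation by the same check.)

There is no pure-strategy Nash equilibrium.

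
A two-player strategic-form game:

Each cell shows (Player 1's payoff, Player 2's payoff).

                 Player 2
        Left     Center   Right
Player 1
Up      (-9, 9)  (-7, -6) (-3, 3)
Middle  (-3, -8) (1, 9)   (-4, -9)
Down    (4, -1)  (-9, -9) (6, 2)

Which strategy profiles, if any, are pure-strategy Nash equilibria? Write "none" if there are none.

(Middle, Center); (Down, Right)

Player 1 against Left: payoffs -9, -3, 4 → best response Down.
Player 1 against Center: payoffs -7, 1, -9 → best response Middle.
Player 1 against Right: payoffs -3, -4, 6 → best response Down.
Player 2 against Up: payoffs 9, -6, 3 → best response Left.
Player 2 against Middle: payoffs -8, 9, -9 → best response Center.
Player 2 against Down: payoffs -1, -9, 2 → best response Right.
Mutual best responses: (Middle, Center); (Down, Right).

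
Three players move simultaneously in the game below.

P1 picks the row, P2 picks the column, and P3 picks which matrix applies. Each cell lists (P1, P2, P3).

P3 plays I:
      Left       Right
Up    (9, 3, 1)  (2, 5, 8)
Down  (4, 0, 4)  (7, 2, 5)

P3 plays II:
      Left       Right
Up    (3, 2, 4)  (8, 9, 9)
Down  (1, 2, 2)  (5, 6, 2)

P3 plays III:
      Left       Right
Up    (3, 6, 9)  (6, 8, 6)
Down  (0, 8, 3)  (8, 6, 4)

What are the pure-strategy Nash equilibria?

Pure-strategy Nash equilibria: (Up, Right, II) and (Down, Right, I)

For each strategy profile, look for a profitable unilateral deviation.
(Up, Left, I): P2 can switch to Right (3 → 5). Not NE.
(Up, Left, II): P2 can switch to Right (2 → 9). Not NE.
(Up, Left, III): P2 can switch to Right (6 → 8). Not NE.
(Up, Right, I): P1 can switch to Down (2 → 7). Not NE.
(Up, Right, II): P1 gets 8, best alternative 5; P2 gets 9, best alternative 2; P3 gets 9, best alternative 8. No profitable deviation — NE.
(Up, Right, III): P1 can switch to Down (6 → 8). Not NE.
(Down, Left, I): P1 can switch to Up (4 → 9). Not NE.
(Down, Right, I): P1 gets 7, best alternative 2; P2 gets 2, best alternative 0; P3 gets 5, best alternative 4. No profitable deviation — NE.
(The remaining 4 profiles each have a profitable deviation by the same check.)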